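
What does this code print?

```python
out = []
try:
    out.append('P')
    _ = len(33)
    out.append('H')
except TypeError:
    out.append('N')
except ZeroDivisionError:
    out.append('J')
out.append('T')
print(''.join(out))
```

Execution trace: 'P' (try body) → 'N' (except TypeError) → 'T' (after the try/except). Output: PNT

Answer: PNT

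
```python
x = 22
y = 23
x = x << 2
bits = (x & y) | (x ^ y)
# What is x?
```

Trace:
`x = 22` → x = 22
`y = 23` → y = 23
`x = x << 2` → x = 88
`bits = (x & y) | (x ^ y)` → bits = 95
So x = 88

Answer: 88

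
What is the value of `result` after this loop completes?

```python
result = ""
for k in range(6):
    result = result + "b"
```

Repeat 'b' 6 times
`result` takes the values: "" → "b" → "bb" → "bbb" → "bbbb" → "bbbbb" → "bbbbbb"

Answer: "bbbbbb"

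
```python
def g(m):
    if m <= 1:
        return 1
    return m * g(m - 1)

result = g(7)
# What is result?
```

g(7) = 7 * 6 * 5 * 4 * 3 * 2 * 1 = 5040

Answer: 5040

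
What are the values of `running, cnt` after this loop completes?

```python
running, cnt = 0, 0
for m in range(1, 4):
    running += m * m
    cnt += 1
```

Sum of squares and count
`running, cnt` takes the values: (0, 0) → (1, 0) → (1, 1) → (5, 1) → (5, 2) → (14, 2) → (14, 3)

Answer: 14, 3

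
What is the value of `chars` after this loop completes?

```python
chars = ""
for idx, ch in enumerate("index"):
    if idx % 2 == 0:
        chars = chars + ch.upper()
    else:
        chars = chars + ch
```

Uppercase even positions in 'index'
`chars` takes the values: "" → "I" → "In" → "InD" → "InDe" → "InDeX"

Answer: "InDeX"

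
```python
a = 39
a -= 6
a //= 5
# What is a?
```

Trace:
`a = 39` → a = 39
`a -= 6` → a = 33
`a //= 5` → a = 6
So a = 6

Answer: 6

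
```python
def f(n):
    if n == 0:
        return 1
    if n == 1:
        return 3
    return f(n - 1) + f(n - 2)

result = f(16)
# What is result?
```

Build up from base cases: f(0)=1, f(1)=3, f(2)=4, f(3)=7, f(4)=11, f(5)=18, f(6)=29, ..., f(16)=3571

Answer: 3571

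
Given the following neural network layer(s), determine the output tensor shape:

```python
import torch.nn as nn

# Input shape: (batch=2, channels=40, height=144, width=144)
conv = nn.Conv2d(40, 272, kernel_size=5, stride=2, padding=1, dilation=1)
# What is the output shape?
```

Input: (2, 40, 144, 144) -> Output: (2, 272, 71, 71)

Answer: (2, 272, 71, 71)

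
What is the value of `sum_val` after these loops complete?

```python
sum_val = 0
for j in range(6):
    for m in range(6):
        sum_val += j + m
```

Sum of all j+m for j,m in 6x6
`sum_val` takes the values: 0 → 1 → 3 → 6 → 10 → 15 → 16 → 18 → 21 → 25 → 30 → 36 → 38 → 41 → 45 → 50 → 56 → 63 → 66 → 70 → 75 → 81 → 88 → 96 → 100 → 105 → 111 → 118 → 126 → 135 → 140 → 146 → 153 → 161 → 170 → 180

Answer: 180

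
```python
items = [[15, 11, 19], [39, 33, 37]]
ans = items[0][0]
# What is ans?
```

Trace:
`items = [[15, 11, 19], [39, 33, 37]]` → items = [[15, 11, 19], [39, 33, 37]]
`ans = items[0][0]` → ans = 15
So ans = 15

Answer: 15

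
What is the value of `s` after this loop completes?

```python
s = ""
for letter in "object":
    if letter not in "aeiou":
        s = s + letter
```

Remove vowels from 'object'
`s` takes the values: "" → "b" → "bj" → "bjc" → "bjct"

Answer: "bjct"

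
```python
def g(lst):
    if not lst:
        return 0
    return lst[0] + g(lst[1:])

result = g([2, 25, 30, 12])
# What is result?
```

2 + 25 + 30 + 12 + 0 = 69

Answer: 69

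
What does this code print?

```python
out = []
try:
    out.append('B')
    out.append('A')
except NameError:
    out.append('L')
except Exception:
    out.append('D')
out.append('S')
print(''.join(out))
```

Execution trace: 'B' (try body) → 'A' (try body, no exception) → 'S' (after the try/except). Output: BAS

Answer: BAS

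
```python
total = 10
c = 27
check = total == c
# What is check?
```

Trace:
`total = 10` → total = 10
`c = 27` → c = 27
`check = total == c` → check = False
So check = False

Answer: False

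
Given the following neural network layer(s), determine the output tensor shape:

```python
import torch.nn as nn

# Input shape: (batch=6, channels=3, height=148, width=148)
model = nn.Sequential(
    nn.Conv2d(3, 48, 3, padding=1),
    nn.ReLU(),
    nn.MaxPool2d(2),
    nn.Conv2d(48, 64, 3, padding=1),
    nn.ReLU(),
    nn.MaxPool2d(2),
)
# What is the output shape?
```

Input: (6, 3, 148, 148) -> after first Conv2d: (6, 48, 148, 148) -> after first MaxPool2d: (6, 48, 74, 74) -> after second Conv2d: (6, 64, 74, 74) -> Output: (6, 64, 37, 37)

Answer: (6, 64, 37, 37)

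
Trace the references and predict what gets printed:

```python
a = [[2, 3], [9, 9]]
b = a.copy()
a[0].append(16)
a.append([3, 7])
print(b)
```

Key concept: shallow copy with nested lists.
Step by step:
`a = [[2, 3], [9, 9]]` → a = [[2, 3], [9, 9]]
`b = a.copy()` → b = [[2, 3], [9, 9]]
`a[0].append(16)` → a = [[2, 3, 16], [9, 9]]; b = [[2, 3, 16], [9, 9]]
`a.append([3, 7])` → a = [[2, 3, 16], [9, 9], [3, 7]]
`print(b)` → prints [[2, 3, 16], [9, 9]]

Answer: [[2, 3, 16], [9, 9]]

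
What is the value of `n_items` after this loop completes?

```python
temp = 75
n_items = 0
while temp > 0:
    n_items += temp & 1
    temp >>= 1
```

Count set bits in 75 (binary: 0b1001011)
`n_items` takes the values: 0 → 1 → 2 → 3 → 4

Answer: 4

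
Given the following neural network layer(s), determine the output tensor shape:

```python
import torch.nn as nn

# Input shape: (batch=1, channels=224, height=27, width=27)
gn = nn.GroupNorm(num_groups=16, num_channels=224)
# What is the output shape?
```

Input: (1, 224, 27, 27) -> Output: (1, 224, 27, 27)

Answer: (1, 224, 27, 27)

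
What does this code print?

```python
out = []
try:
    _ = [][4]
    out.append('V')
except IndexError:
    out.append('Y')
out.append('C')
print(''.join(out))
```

Execution trace: 'Y' (except IndexError) → 'C' (after the try/except). Output: YC

Answer: YC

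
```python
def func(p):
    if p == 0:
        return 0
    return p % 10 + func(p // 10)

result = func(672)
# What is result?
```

Sum of digits of 672: 2 + 7 + 6 = 15

Answer: 15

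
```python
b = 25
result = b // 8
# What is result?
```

Trace:
`b = 25` → b = 25
`result = b // 8` → result = 3
So result = 3

Answer: 3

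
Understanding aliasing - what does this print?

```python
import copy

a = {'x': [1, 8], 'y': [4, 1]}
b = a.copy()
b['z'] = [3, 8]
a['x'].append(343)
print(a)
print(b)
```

Key concept: shallow copy of dict with mutable values.
Step by step:
`a = {'x': [1, 8], 'y': [4, 1]}` → a = {'x': [1, 8], 'y': [4, 1]}
`b = a.copy()` → b = {'x': [1, 8], 'y': [4, 1]}
`b['z'] = [3, 8]` → b = {'x': [1, 8], 'y': [4, 1], 'z': [3, 8]}
`a['x'].append(343)` → a = {'x': [1, 8, 343], 'y': [4, 1]}; b = {'x': [1, 8, 343], 'y': [4, 1], 'z': [3, 8]}
`print(a)` → prints {'x': [1, 8, 343], 'y': [4, 1]}
`print(b)` → prints {'x': [1, 8, 343], 'y': [4, 1], 'z': [3, 8]}

Answer:
{'x': [1, 8, 343], 'y': [4, 1]}
{'x': [1, 8, 343], 'y': [4, 1], 'z': [3, 8]}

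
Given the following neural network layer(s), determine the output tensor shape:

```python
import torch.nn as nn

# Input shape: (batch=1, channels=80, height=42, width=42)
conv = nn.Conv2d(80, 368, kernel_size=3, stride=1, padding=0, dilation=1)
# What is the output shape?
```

Input: (1, 80, 42, 42) -> Output: (1, 368, 40, 40)

Answer: (1, 368, 40, 40)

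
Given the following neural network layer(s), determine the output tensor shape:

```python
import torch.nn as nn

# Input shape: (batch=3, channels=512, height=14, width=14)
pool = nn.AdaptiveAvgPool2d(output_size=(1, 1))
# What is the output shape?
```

Input: (3, 512, 14, 14) -> Output: (3, 512, 1, 1)

Answer: (3, 512, 1, 1)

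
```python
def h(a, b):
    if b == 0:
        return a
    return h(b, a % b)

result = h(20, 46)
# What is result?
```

h(20, 46) -> h(46, 20) -> h(20, 6) -> h(6, 2) -> h(2, 0) -> 2

Answer: 2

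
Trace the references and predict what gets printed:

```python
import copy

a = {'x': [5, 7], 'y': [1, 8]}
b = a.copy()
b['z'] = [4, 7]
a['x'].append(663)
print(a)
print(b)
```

Key concept: shallow copy of dict with mutable values.
Step by step:
`a = {'x': [5, 7], 'y': [1, 8]}` → a = {'x': [5, 7], 'y': [1, 8]}
`b = a.copy()` → b = {'x': [5, 7], 'y': [1, 8]}
`b['z'] = [4, 7]` → b = {'x': [5, 7], 'y': [1, 8], 'z': [4, 7]}
`a['x'].append(663)` → a = {'x': [5, 7, 663], 'y': [1, 8]}; b = {'x': [5, 7, 663], 'y': [1, 8], 'z': [4, 7]}
`print(a)` → prints {'x': [5, 7, 663], 'y': [1, 8]}
`print(b)` → prints {'x': [5, 7, 663], 'y': [1, 8], 'z': [4, 7]}

Answer:
{'x': [5, 7, 663], 'y': [1, 8]}
{'x': [5, 7, 663], 'y': [1, 8], 'z': [4, 7]}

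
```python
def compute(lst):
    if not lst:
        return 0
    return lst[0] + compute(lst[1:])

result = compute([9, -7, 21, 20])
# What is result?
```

9 + (-7) + 21 + 20 + 0 = 43

Answer: 43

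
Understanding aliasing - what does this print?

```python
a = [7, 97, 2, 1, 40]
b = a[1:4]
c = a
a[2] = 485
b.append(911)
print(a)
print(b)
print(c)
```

Key concept: slice vs alias.
Step by step:
`a = [7, 97, 2, 1, 40]` → a = [7, 97, 2, 1, 40]
`b = a[1:4]` → b = [97, 2, 1]
`c = a` → c = [7, 97, 2, 1, 40] (same object as a)
`a[2] = 485` → a = [7, 97, 485, 1, 40] (same object as c); c = [7, 97, 485, 1, 40] (same object as a)
`b.append(911)` → b = [97, 2, 1, 911]
`print(a)` → prints [7, 97, 485, 1, 40]
`print(b)` → prints [97, 2, 1, 911]
`print(c)` → prints [7, 97, 485, 1, 40]

Answer:
[7, 97, 485, 1, 40]
[97, 2, 1, 911]
[7, 97, 485, 1, 40]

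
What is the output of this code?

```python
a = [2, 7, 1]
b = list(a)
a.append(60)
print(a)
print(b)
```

Key concept: list() constructor creates copy.
Step by step:
`a = [2, 7, 1]` → a = [2, 7, 1]
`b = list(a)` → b = [2, 7, 1]
`a.append(60)` → a = [2, 7, 1, 60]
`print(a)` → prints [2, 7, 1, 60]
`print(b)` → prints [2, 7, 1]

Answer:
[2, 7, 1, 60]
[2, 7, 1]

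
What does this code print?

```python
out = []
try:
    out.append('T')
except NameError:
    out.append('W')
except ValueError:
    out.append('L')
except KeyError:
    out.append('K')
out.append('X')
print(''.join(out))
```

Execution trace: 'T' (try body, no exception) → 'X' (after the try/except). Output: TX

Answer: TX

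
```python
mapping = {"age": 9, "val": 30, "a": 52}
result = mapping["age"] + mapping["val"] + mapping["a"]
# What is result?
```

Trace:
`mapping = {"age": 9, "val": 30, "a": 52}` → mapping = {'age': 9, 'val': 30, 'a': 52}
`result = mapping["age"] + mapping["val"] + mapping["a"]` → result = 91
So result = 91

Answer: 91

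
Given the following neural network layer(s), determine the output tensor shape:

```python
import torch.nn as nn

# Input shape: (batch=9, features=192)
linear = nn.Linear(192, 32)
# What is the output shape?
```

Input: (9, 192) -> Output: (9, 32)

Answer: (9, 32)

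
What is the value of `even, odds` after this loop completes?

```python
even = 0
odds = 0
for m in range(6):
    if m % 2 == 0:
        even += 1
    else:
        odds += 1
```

Count evens and odds in range(6)
`even, odds` takes the values: (0, 0) → (1, 0) → (1, 1) → (2, 1) → (2, 2) → (3, 2) → (3, 3)

Answer: 3, 3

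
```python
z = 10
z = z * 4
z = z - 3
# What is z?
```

Trace:
`z = 10` → z = 10
`z = z * 4` → z = 40
`z = z - 3` → z = 37
So z = 37

Answer: 37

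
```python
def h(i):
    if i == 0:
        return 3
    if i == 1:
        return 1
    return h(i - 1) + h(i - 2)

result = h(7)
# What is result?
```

Build up from base cases: h(0)=3, h(1)=1, h(2)=4, h(3)=5, h(4)=9, h(5)=14, h(6)=23, ..., h(7)=37

Answer: 37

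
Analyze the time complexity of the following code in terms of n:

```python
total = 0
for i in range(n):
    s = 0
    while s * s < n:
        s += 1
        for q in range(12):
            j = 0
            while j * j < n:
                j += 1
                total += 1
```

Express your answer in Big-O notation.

Each loop level contributes: n × √n × 1 × √n. Multiplying the contributions gives O(n^2).

Answer: O(n^2)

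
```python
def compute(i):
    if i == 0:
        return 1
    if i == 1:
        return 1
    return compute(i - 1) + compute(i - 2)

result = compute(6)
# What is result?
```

Build up from base cases: compute(0)=1, compute(1)=1, compute(2)=2, compute(3)=3, compute(4)=5, compute(5)=8, compute(6)=13

Answer: 13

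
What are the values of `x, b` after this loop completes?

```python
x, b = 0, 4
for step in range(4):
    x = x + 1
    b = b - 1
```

x goes 0→4, b goes 4→0
`x, b` takes the values: (0, 4) → (1, 4) → (1, 3) → (2, 3) → (2, 2) → (3, 2) → (3, 1) → (4, 1) → (4, 0)

Answer: 4, 0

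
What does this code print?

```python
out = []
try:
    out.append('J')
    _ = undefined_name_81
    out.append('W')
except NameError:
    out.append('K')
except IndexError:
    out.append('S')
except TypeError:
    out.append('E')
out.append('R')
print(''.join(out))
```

Execution trace: 'J' (try body) → 'K' (except NameError) → 'R' (after the try/except). Output: JKR

Answer: JKR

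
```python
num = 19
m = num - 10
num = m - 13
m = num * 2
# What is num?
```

Trace:
`num = 19` → num = 19
`m = num - 10` → m = 9
`num = m - 13` → num = -4
`m = num * 2` → m = -8
So num = -4

Answer: -4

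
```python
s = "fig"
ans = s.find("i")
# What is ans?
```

Trace:
`s = "fig"` → s = 'fig'
`ans = s.find("i")` → ans = 1
So ans = 1

Answer: 1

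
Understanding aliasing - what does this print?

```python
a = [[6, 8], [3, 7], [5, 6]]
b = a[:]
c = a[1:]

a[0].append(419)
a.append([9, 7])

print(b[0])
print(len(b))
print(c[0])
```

Key concept: slice with nested mutation.
Step by step:
`a = [[6, 8], [3, 7], [5, 6]]` → a = [[6, 8], [3, 7], [5, 6]]
`b = a[:]` → b = [[6, 8], [3, 7], [5, 6]]
`c = a[1:]` → c = [[3, 7], [5, 6]]
`a[0].append(419)` → a = [[6, 8, 419], [3, 7], [5, 6]]; b = [[6, 8, 419], [3, 7], [5, 6]]
`a.append([9, 7])` → a = [[6, 8, 419], [3, 7], [5, 6], [9, 7]]
`print(b[0])` → prints [6, 8, 419]
`print(len(b))` → prints 3
`print(c[0])` → prints [3, 7]

Answer:
[6, 8, 419]
3
[3, 7]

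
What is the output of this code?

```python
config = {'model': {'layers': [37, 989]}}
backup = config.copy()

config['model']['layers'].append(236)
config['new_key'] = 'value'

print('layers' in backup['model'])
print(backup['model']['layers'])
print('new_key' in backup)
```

Key concept: shallow copy gotcha with nested dict.
Step by step:
`config = {'model': {'layers': [37, 989]}}` → config = {'model': {'layers': [37, 989]}}
`backup = config.copy()` → backup = {'model': {'layers': [37, 989]}}
`config['model']['layers'].append(236)` → config = {'model': {'layers': [37, 989, 236]}}; backup = {'model': {'layers': [37, 989, 236]}}
`config['new_key'] = 'value'` → config = {'model': {'layers': [37, 989, 236]}, 'new_key': 'value'}
`print('layers' in backup['model'])` → prints True
`print(backup['model']['layers'])` → prints [37, 989, 236]
`print('new_key' in backup)` → prints False

Answer:
True
[37, 989, 236]
False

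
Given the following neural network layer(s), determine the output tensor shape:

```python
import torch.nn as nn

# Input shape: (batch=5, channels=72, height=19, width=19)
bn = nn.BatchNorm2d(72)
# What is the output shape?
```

Input: (5, 72, 19, 19) -> Output: (5, 72, 19, 19)

Answer: (5, 72, 19, 19)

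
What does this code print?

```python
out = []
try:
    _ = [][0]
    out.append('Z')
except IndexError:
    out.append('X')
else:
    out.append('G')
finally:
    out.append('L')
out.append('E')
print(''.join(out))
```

Execution trace: 'X' (except IndexError) → 'L' (finally) → 'E' (after the try/except). Output: XLE

Answer: XLE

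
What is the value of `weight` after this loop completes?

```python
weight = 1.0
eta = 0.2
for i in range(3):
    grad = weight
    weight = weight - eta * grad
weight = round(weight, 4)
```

Gradient descent: w = 1.0 * (1 - 0.2)^3
`weight` takes the values: 1.0 → 0.8 → 0.64 → 0.512

Answer: 0.512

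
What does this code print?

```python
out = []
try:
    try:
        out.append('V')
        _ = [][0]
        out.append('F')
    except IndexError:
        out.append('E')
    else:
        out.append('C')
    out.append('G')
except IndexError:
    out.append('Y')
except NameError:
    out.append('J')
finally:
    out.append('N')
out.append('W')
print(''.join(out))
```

Execution trace: 'V' (inner try body) → 'E' (inner except IndexError) → 'G' (try body, no exception) → 'N' (finally) → 'W' (after the try/except). Output: VEGNW

Answer: VEGNW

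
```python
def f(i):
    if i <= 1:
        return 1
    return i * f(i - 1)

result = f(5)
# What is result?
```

f(5) = 5 * 4 * 3 * 2 * 1 = 120

Answer: 120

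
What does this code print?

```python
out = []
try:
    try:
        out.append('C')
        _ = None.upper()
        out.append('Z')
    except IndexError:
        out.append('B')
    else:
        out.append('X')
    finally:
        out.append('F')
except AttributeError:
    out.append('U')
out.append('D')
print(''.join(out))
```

Execution trace: 'C' (try body) → 'F' (finally) → 'U' (outer except AttributeError) → 'D' (after the try/except). Output: CFUD

Answer: CFUD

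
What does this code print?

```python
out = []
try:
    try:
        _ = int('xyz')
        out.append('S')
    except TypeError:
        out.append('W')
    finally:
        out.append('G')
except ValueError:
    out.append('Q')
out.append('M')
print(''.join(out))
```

Execution trace: 'G' (inner finally) → 'Q' (outer except ValueError) → 'M' (after the try/except). Output: GQM

Answer: GQM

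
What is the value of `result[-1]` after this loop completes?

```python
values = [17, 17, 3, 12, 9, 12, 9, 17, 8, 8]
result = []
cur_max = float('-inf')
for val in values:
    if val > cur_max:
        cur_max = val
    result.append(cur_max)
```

Running max ends at 17
`result` takes the values: [] → [17] → [17, 17] → [17, 17, 17] → [17, 17, 17, 17] → [17, 17, 17, 17, 17] → [17, 17, 17, 17, 17, 17] → [17, 17, 17, 17, 17, 17, 17] → [17, 17, 17, 17, 17, 17, 17, 17] → [17, 17, 17, 17, 17, 17, 17, 17, 17] → [17, 17, 17, 17, 17, 17, 17, 17, 17, 17]
So `result[-1]` = 17

Answer: 17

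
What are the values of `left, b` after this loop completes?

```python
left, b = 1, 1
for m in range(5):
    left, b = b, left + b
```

Fibonacci: after 5 iterations
`left, b` takes the values: (1, 1) → (1, 2) → (2, 3) → (3, 5) → (5, 8) → (8, 13)

Answer: 8, 13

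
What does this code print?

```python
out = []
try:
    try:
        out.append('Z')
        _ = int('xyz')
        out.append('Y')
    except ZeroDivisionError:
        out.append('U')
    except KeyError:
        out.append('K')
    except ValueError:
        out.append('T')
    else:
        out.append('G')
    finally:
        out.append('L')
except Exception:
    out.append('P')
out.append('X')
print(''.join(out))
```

Execution trace: 'Z' (inner try body) → 'T' (inner except ValueError) → 'L' (inner finally) → 'X' (after the try/except). Output: ZTLX

Answer: ZTLX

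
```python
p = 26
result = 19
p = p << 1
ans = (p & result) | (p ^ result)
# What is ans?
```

Trace:
`p = 26` → p = 26
`result = 19` → result = 19
`p = p << 1` → p = 52
`ans = (p & result) | (p ^ result)` → ans = 55
So ans = 55

Answer: 55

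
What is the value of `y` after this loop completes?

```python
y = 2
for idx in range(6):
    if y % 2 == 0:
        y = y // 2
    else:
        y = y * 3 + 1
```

Collatz-style transformation from 2
`y` takes the values: 2 → 1 → 4 → 2 → 1 → 4 → 2

Answer: 2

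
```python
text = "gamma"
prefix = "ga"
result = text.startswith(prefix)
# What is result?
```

Trace:
`text = "gamma"` → text = 'gamma'
`prefix = "ga"` → prefix = 'ga'
`result = text.startswith(prefix)` → result = True
So result = True

Answer: True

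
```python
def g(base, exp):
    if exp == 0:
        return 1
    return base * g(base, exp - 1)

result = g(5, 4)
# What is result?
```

g(5, 4) = 5 * 5 * 5 * 5 = 625

Answer: 625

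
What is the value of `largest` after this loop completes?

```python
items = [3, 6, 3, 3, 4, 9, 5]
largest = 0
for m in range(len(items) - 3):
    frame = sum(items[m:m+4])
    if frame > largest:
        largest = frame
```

Max sum of 4-element window in [3, 6, 3, 3, 4, 9, 5]
`largest` takes the values: 0 → 15 → 16 → 19 → 21

Answer: 21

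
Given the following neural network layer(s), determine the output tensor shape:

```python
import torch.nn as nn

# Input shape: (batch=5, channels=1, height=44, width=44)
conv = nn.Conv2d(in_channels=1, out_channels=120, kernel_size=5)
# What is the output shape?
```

Input: (5, 1, 44, 44) -> Output: (5, 120, 40, 40)

Answer: (5, 120, 40, 40)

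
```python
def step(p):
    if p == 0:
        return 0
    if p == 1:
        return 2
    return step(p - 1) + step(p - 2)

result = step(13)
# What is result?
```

Build up from base cases: step(0)=0, step(1)=2, step(2)=2, step(3)=4, step(4)=6, step(5)=10, step(6)=16, ..., step(13)=466

Answer: 466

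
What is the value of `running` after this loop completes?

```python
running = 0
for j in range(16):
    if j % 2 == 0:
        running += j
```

Sum of even numbers 0 to 15
`running` takes the values: 0 → 2 → 6 → 12 → 20 → 30 → 42 → 56

Answer: 56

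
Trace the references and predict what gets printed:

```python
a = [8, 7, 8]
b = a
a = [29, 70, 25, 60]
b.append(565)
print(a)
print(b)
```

Key concept: rebinding vs mutation: a is rebound to a new list, b still points at the original.
Step by step:
`a = [8, 7, 8]` → a = [8, 7, 8]
`b = a` → b = [8, 7, 8] (same object as a)
`a = [29, 70, 25, 60]` → a = [29, 70, 25, 60]
`b.append(565)` → b = [8, 7, 8, 565]
`print(a)` → prints [29, 70, 25, 60]
`print(b)` → prints [8, 7, 8, 565]

Answer:
[29, 70, 25, 60]
[8, 7, 8, 565]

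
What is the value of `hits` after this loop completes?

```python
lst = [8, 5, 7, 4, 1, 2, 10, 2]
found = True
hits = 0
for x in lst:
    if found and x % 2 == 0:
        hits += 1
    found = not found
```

Count even values at even positions
`hits` takes the values: 0 → 1 → 2

Answer: 2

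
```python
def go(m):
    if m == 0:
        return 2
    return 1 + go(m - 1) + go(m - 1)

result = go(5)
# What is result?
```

go(m) = 1 + 2·go(m-1), go(0)=2. Closed form: (2+1)·2^5 - 1 = 95.

Answer: 95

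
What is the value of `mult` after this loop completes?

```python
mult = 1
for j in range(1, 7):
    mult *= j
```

6! = 720
`mult` takes the values: 1 → 2 → 6 → 24 → 120 → 720

Answer: 720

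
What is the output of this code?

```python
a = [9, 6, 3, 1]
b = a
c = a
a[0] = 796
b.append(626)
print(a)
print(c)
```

Key concept: multiple aliases.
Step by step:
`a = [9, 6, 3, 1]` → a = [9, 6, 3, 1]
`b = a` → b = [9, 6, 3, 1] (same object as a)
`c = a` → c = [9, 6, 3, 1] (same object as a, b)
`a[0] = 796` → a = [796, 6, 3, 1] (same object as b, c); b = [796, 6, 3, 1] (same object as a, c); c = [796, 6, 3, 1] (same object as a, b)
`b.append(626)` → a = [796, 6, 3, 1, 626] (same object as b, c); b = [796, 6, 3, 1, 626] (same object as a, c); c = [796, 6, 3, 1, 626] (same object as a, b)
`print(a)` → prints [796, 6, 3, 1, 626]
`print(c)` → prints [796, 6, 3, 1, 626]

Answer:
[796, 6, 3, 1, 626]
[796, 6, 3, 1, 626]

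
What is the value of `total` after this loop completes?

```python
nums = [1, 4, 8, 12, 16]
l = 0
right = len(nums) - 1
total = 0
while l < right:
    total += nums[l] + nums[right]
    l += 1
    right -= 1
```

Sum of pairs from ends
`total` takes the values: 0 → 17 → 33

Answer: 33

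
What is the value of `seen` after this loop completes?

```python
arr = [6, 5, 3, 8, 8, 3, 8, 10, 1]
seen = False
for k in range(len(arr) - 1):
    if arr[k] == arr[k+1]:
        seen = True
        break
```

Check consecutive duplicates in [6, 5, 3, 8, 8, 3, 8, 10, 1]
`seen` takes the values: False → True

Answer: True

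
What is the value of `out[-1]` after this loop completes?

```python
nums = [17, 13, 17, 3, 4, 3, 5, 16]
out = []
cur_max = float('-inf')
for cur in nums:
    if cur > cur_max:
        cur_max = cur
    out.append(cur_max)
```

Running max ends at 17
`out` takes the values: [] → [17] → [17, 17] → [17, 17, 17] → [17, 17, 17, 17] → [17, 17, 17, 17, 17] → [17, 17, 17, 17, 17, 17] → [17, 17, 17, 17, 17, 17, 17] → [17, 17, 17, 17, 17, 17, 17, 17]
So `out[-1]` = 17

Answer: 17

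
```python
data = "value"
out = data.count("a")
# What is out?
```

Trace:
`data = "value"` → data = 'value'
`out = data.count("a")` → out = 1
So out = 1

Answer: 1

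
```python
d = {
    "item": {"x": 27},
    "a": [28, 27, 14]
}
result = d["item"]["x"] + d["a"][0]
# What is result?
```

Trace:
`d = { ...` → d = {'item': {'x': 27}, 'a': [28, 27, 14]}
`result = d["item"]["x"] + d["a"][0]` → result = 55
So result = 55

Answer: 55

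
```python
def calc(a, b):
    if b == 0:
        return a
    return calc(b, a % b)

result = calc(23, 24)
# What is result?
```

calc(23, 24) -> calc(24, 23) -> calc(23, 1) -> calc(1, 0) -> 1

Answer: 1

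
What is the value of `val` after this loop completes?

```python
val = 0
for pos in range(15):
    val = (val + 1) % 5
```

Increment mod 5, 15 times = 0
`val` takes the values: 0 → 1 → 2 → 3 → 4 → 0 → 1 → 2 → 3 → 4 → 0 → 1 → 2 → 3 → 4 → 0

Answer: 0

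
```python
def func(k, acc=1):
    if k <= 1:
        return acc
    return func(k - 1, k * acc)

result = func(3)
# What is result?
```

Accumulator trace (n, acc): (3, 1) -> (2, 3) -> (1, 6) -> return 6

Answer: 6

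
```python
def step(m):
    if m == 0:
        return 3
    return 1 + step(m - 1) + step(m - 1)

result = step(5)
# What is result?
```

step(m) = 1 + 2·step(m-1), step(0)=3. Closed form: (3+1)·2^5 - 1 = 127.

Answer: 127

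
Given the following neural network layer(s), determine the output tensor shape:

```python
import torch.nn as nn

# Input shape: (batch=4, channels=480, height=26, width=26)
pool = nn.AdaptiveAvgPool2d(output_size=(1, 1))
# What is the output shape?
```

Input: (4, 480, 26, 26) -> Output: (4, 480, 1, 1)

Answer: (4, 480, 1, 1)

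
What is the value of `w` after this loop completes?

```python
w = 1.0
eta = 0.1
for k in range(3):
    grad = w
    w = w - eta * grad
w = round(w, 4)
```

Gradient descent: w = 1.0 * (1 - 0.1)^3
`w` takes the values: 1.0 → 0.9 → 0.81 → 0.729

Answer: 0.729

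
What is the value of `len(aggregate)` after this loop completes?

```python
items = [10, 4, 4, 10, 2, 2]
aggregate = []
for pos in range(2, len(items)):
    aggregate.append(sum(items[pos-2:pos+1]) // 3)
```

Number of 3-element averages
`aggregate` takes the values: [] → [6] → [6, 6] → [6, 6, 5] → [6, 6, 5, 4]
So `len(aggregate)` = 4

Answer: 4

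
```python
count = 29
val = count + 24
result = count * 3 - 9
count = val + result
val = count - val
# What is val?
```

Trace:
`count = 29` → count = 29
`val = count + 24` → val = 53
`result = count * 3 - 9` → result = 78
`count = val + result` → count = 131
`val = count - val` → val = 78
So val = 78

Answer: 78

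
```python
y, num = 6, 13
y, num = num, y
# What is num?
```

Trace:
`y, num = 6, 13` → y = 6; num = 13
`y, num = num, y` → y = 13; num = 6
So num = 6

Answer: 6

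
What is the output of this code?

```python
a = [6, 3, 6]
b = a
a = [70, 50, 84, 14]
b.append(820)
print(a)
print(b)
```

Key concept: rebinding vs mutation: a is rebound to a new list, b still points at the original.
Step by step:
`a = [6, 3, 6]` → a = [6, 3, 6]
`b = a` → b = [6, 3, 6] (same object as a)
`a = [70, 50, 84, 14]` → a = [70, 50, 84, 14]
`b.append(820)` → b = [6, 3, 6, 820]
`print(a)` → prints [70, 50, 84, 14]
`print(b)` → prints [6, 3, 6, 820]

Answer:
[70, 50, 84, 14]
[6, 3, 6, 820]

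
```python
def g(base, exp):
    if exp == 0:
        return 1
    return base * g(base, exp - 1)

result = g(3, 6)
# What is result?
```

g(3, 6) = 3 * 3 * 3 * 3 * 3 * 3 = 729

Answer: 729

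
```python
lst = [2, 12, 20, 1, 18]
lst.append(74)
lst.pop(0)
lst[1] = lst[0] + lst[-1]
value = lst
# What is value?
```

Trace:
`lst = [2, 12, 20, 1, 18]` → lst = [2, 12, 20, 1, 18]
`lst.append(74)` → lst = [2, 12, 20, 1, 18, 74]
`lst.pop(0)` → lst = [12, 20, 1, 18, 74]
`lst[1] = lst[0] + lst[-1]` → lst = [12, 86, 1, 18, 74]
`value = lst` → value = [12, 86, 1, 18, 74]
So value = [12, 86, 1, 18, 74]

Answer: [12, 86, 1, 18, 74]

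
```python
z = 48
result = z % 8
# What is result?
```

Trace:
`z = 48` → z = 48
`result = z % 8` → result = 0
So result = 0

Answer: 0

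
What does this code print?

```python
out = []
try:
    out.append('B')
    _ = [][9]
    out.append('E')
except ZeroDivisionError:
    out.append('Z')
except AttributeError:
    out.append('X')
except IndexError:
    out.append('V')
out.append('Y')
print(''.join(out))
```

Execution trace: 'B' (try body) → 'V' (except IndexError) → 'Y' (after the try/except). Output: BVY

Answer: BVY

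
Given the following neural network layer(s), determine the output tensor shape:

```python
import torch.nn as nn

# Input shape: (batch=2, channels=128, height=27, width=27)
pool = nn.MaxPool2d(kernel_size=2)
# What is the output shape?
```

Input: (2, 128, 27, 27) -> Output: (2, 128, 13, 13)

Answer: (2, 128, 13, 13)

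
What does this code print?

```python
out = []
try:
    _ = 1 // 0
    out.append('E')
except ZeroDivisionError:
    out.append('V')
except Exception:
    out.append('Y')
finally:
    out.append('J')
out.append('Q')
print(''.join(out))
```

Execution trace: 'V' (except ZeroDivisionError) → 'J' (finally) → 'Q' (after the try/except). Output: VJQ

Answer: VJQ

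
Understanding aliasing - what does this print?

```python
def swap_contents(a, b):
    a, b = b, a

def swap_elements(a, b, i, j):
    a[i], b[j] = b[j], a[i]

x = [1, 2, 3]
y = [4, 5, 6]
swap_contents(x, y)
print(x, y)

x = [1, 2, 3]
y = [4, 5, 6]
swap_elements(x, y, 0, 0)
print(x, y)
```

Key concept: parameter rebinding vs mutation.
Step by step:
`x = [1, 2, 3]` → x = [1, 2, 3]
`y = [4, 5, 6]` → y = [4, 5, 6]
`swap_contents(x, y)` → no visible change to tracked variables
`print(x, y)` → prints [1, 2, 3] [4, 5, 6]
`x = [1, 2, 3]` → x = [1, 2, 3]
`y = [4, 5, 6]` → y = [4, 5, 6]
`swap_elements(x, y, 0, 0)` → x = [4, 2, 3]; y = [1, 5, 6]
`print(x, y)` → prints [4, 2, 3] [1, 5, 6]

Answer:
[1, 2, 3] [4, 5, 6]
[4, 2, 3] [1, 5, 6]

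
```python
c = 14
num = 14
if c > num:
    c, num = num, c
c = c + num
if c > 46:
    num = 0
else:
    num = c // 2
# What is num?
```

Trace:
`c = 14` → c = 14
`num = 14` → num = 14
`if c > num: ...` → c > num is False → no variable changes
`c = c + num` → c = 28
`if c > 46: ...` → c > 46 is False, take else branch → no variable changes
So num = 14

Answer: 14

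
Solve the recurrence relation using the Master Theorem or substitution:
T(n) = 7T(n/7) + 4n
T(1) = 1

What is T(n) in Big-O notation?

By Master Theorem: a=7, b=7, f(n)=4n. Since log_7(7) = 1 and f(n) = Θ(n^1), Case 2 applies. T(n) = O(n log n).

Answer: O(n log n)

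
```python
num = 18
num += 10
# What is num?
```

Trace:
`num = 18` → num = 18
`num += 10` → num = 28
So num = 28

Answer: 28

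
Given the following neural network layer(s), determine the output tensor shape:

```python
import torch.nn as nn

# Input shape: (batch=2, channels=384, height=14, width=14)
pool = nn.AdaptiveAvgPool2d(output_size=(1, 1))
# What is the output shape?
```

Input: (2, 384, 14, 14) -> Output: (2, 384, 1, 1)

Answer: (2, 384, 1, 1)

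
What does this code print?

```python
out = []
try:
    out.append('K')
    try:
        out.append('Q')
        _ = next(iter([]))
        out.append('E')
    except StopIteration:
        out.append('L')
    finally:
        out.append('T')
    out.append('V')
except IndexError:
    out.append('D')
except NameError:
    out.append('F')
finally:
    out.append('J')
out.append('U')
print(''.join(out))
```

Execution trace: 'K' (try body) → 'Q' (inner try body) → 'L' (inner except StopIteration) → 'T' (inner finally) → 'V' (try body, no exception) → 'J' (finally) → 'U' (after the try/except). Output: KQLTVJU

Answer: KQLTVJU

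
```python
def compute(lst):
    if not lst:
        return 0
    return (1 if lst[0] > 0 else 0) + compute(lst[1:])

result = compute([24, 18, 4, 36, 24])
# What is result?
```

Count of positive elements in [24, 18, 4, 36, 24] = 5

Answer: 5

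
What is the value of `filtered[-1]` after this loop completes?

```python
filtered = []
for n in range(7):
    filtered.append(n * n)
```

Last element of squares 0 to 6
`filtered` takes the values: [] → [0] → [0, 1] → [0, 1, 4] → [0, 1, 4, 9] → [0, 1, 4, 9, 16] → [0, 1, 4, 9, 16, 25] → [0, 1, 4, 9, 16, 25, 36]
So `filtered[-1]` = 36

Answer: 36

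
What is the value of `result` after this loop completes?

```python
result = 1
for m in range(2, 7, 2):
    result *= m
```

Product of even numbers 2 to 6
`result` takes the values: 1 → 2 → 8 → 48

Answer: 48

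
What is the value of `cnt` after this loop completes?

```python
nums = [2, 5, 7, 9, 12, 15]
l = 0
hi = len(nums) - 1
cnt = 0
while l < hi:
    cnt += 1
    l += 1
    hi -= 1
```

Iterations until pointers meet (list length 6)
`cnt` takes the values: 0 → 1 → 2 → 3

Answer: 3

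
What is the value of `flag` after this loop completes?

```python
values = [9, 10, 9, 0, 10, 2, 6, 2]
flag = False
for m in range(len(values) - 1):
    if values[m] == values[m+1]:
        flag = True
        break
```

Check consecutive duplicates in [9, 10, 9, 0, 10, 2, 6, 2]
`flag` takes the values: False

Answer: False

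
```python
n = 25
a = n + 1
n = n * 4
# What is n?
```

Trace:
`n = 25` → n = 25
`a = n + 1` → a = 26
`n = n * 4` → n = 100
So n = 100

Answer: 100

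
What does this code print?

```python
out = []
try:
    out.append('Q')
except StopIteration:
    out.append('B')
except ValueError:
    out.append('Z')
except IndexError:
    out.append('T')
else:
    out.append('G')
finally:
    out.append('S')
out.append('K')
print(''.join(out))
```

Execution trace: 'Q' (try body, no exception) → 'G' (else) → 'S' (finally) → 'K' (after the try/except). Output: QGSK

Answer: QGSK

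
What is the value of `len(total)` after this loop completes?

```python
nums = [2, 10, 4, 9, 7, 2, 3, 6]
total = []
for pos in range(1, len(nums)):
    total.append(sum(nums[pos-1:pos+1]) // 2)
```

Number of 2-element averages
`total` takes the values: [] → [6] → [6, 7] → [6, 7, 6] → [6, 7, 6, 8] → [6, 7, 6, 8, 4] → [6, 7, 6, 8, 4, 2] → [6, 7, 6, 8, 4, 2, 4]
So `len(total)` = 7

Answer: 7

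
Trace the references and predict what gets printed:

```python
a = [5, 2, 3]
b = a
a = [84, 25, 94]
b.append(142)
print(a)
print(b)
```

Key concept: rebinding vs mutation: a is rebound to a new list, b still points at the original.
Step by step:
`a = [5, 2, 3]` → a = [5, 2, 3]
`b = a` → b = [5, 2, 3] (same object as a)
`a = [84, 25, 94]` → a = [84, 25, 94]
`b.append(142)` → b = [5, 2, 3, 142]
`print(a)` → prints [84, 25, 94]
`print(b)` → prints [5, 2, 3, 142]

Answer:
[84, 25, 94]
[5, 2, 3, 142]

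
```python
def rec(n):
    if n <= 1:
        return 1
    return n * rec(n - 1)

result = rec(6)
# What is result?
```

rec(6) = 6 * 5 * 4 * 3 * 2 * 1 = 720

Answer: 720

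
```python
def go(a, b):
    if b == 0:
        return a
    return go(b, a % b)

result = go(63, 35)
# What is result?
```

go(63, 35) -> go(35, 28) -> go(28, 7) -> go(7, 0) -> 7

Answer: 7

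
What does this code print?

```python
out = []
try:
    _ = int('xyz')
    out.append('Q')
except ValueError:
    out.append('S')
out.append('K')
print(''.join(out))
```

Execution trace: 'S' (except ValueError) → 'K' (after the try/except). Output: SK

Answer: SK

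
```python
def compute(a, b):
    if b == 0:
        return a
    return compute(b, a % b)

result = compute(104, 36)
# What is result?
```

compute(104, 36) -> compute(36, 32) -> compute(32, 4) -> compute(4, 0) -> 4

Answer: 4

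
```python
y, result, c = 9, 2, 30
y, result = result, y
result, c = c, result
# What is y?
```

Trace:
`y, result, c = 9, 2, 30` → y = 9; result = 2; c = 30
`y, result = result, y` → y = 2; result = 9
`result, c = c, result` → result = 30; c = 9
So y = 2

Answer: 2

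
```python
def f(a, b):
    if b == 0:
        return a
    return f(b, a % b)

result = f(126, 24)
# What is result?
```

f(126, 24) -> f(24, 6) -> f(6, 0) -> 6

Answer: 6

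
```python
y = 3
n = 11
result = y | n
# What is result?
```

Trace:
`y = 3` → y = 3
`n = 11` → n = 11
`result = y | n` → result = 11
So result = 11

Answer: 11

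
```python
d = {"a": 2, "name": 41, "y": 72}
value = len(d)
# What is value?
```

Trace:
`d = {"a": 2, "name": 41, "y": 72}` → d = {'a': 2, 'name': 41, 'y': 72}
`value = len(d)` → value = 3
So value = 3

Answer: 3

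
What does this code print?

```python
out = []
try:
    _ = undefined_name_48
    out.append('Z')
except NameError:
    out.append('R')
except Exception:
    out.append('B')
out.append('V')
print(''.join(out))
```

Execution trace: 'R' (except NameError) → 'V' (after the try/except). Output: RV

Answer: RV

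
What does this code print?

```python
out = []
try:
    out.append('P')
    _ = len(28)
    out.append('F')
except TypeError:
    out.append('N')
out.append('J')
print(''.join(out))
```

Execution trace: 'P' (try body) → 'N' (except TypeError) → 'J' (after the try/except). Output: PNJ

Answer: PNJ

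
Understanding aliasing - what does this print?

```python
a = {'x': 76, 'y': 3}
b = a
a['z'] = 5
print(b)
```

Key concept: dict aliasing.
Step by step:
`a = {'x': 76, 'y': 3}` → a = {'x': 76, 'y': 3}
`b = a` → b = {'x': 76, 'y': 3} (same object as a)
`a['z'] = 5` → a = {'x': 76, 'y': 3, 'z': 5} (same object as b); b = {'x': 76, 'y': 3, 'z': 5} (same object as a)
`print(b)` → prints {'x': 76, 'y': 3, 'z': 5}

Answer: {'x': 76, 'y': 3, 'z': 5}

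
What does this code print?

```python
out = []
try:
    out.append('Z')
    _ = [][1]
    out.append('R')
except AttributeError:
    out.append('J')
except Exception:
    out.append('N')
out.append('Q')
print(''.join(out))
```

Execution trace: 'Z' (try body) → 'N' (except Exception) → 'Q' (after the try/except). Output: ZNQ

Answer: ZNQ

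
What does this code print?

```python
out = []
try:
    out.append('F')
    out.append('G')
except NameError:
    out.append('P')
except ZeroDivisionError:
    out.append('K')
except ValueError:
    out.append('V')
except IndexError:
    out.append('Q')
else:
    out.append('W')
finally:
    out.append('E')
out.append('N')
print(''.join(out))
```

Execution trace: 'F' (try body) → 'G' (try body, no exception) → 'W' (else) → 'E' (finally) → 'N' (after the try/except). Output: FGWEN

Answer: FGWEN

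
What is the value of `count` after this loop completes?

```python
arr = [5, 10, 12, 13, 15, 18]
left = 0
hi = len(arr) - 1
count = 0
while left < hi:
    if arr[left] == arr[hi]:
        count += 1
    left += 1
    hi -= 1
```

Count matching pairs from ends
`count` takes the values: 0

Answer: 0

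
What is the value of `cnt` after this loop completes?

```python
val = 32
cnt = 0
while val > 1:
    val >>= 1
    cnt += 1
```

Count right shifts until 1
`cnt` takes the values: 0 → 1 → 2 → 3 → 4 → 5

Answer: 5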